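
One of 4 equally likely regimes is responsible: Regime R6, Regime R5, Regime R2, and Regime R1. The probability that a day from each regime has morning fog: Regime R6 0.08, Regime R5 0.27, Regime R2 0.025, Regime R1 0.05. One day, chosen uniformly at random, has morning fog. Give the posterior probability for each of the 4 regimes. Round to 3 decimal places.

Since the prior is uniform, the posterior is proportional to the likelihood:
  Regime R6: 0.08
  Regime R5: 0.27
  Regime R2: 0.025
  Regime R1: 0.05
Sum = 0.425.
P(Regime R6 | fog) = 0.08/0.425 ≈ 0.188
P(Regime R5 | fog) = 0.27/0.425 ≈ 0.635
P(Regime R2 | fog) = 0.025/0.425 ≈ 0.059
P(Regime R1 | fog) = 0.05/0.425 ≈ 0.118

Regime R6 0.188, Regime R5 0.635, Regime R2 0.059, Regime R1 0.118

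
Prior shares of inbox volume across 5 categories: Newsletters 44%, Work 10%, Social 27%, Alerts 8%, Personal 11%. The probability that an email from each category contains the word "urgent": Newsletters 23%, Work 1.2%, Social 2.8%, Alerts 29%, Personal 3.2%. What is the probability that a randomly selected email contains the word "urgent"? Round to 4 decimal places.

By Bayes' rule, posterior ∝ prior × likelihood:
  Newsletters: 0.44 × 0.23 = 0.1012
  Work: 0.1 × 0.012 = 0.0012
  Social: 0.27 × 0.028 = 0.00756
  Alerts: 0.08 × 0.29 = 0.0232
  Personal: 0.11 × 0.032 = 0.00352
P(urgent-flag) = 0.1012 + 0.0012 + 0.00756 + 0.0232 + 0.00352 = 0.13668 → 0.1367.

0.1367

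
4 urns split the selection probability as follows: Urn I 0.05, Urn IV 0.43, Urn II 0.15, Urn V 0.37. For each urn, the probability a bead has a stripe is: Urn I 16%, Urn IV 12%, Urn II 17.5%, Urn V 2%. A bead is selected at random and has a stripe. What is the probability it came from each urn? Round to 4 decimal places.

Unnormalized posteriors (prior × likelihood):
  Urn I: 0.05 × 0.16 = 0.008
  Urn IV: 0.43 × 0.12 = 0.0516
  Urn II: 0.15 × 0.175 = 0.02625
  Urn V: 0.37 × 0.02 = 0.0074
Total = 0.09325.
P(Urn I | striped) = 0.008/0.09325 ≈ 0.0858
P(Urn IV | striped) = 0.0516/0.09325 ≈ 0.5534
P(Urn II | striped) = 0.02625/0.09325 ≈ 0.2815
P(Urn V | striped) = 0.0074/0.09325 ≈ 0.0794

Urn I 0.0858, Urn IV 0.5534, Urn II 0.2815, Urn V 0.0794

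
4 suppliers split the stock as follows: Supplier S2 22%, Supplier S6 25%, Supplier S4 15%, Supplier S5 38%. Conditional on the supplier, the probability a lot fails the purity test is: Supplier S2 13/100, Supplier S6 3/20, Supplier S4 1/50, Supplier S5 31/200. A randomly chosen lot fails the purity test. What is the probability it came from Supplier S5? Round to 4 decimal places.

0.4602

Compute prior × likelihood for every hypothesis:
  Supplier S2: 0.22 × 0.13 = 0.0286
  Supplier S6: 0.25 × 0.15 = 0.0375
  Supplier S4: 0.15 × 0.02 = 0.003
  Supplier S5: 0.38 × 0.155 = 0.0589
Normalizing constant = 0.128.
P(Supplier S5 | evidence) = 0.0589 / 0.128 ≈ 0.4602.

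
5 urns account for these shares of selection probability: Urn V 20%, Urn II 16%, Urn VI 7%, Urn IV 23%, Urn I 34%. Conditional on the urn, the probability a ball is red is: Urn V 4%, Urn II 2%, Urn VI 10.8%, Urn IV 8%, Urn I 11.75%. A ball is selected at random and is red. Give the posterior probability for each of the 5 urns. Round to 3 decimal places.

Urn V 0.104, Urn II 0.041, Urn VI 0.098, Urn IV 0.239, Urn I 0.518

Unnormalized posteriors (prior × likelihood):
  Urn V: 0.2 × 0.04 = 0.008
  Urn II: 0.16 × 0.02 = 0.0032
  Urn VI: 0.07 × 0.108 = 0.00756
  Urn IV: 0.23 × 0.08 = 0.0184
  Urn I: 0.34 × 0.1175 = 0.03995
Sum = 0.07711.
P(Urn V | red) = 0.008/0.07711 ≈ 0.104
P(Urn II | red) = 0.0032/0.07711 ≈ 0.041
P(Urn VI | red) = 0.00756/0.07711 ≈ 0.098
P(Urn IV | red) = 0.0184/0.07711 ≈ 0.239
P(Urn I | red) = 0.03995/0.07711 ≈ 0.518
(Check: 0.104+0.041+0.098+0.239+0.518 = 1.000.)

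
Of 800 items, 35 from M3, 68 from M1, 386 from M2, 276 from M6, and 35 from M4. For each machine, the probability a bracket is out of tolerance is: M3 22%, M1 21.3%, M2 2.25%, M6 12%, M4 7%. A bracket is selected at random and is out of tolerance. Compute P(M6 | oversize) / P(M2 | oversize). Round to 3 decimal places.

By Bayes' rule, posterior ∝ prior × likelihood:
  M3: 0.04375 × 0.22 = 0.009625
  M1: 0.085 × 0.213 = 0.018105
  M2: 0.4825 × 0.0225 = 0.01085625
  M6: 0.345 × 0.12 = 0.0414
  M4: 0.04375 × 0.07 = 0.0030625
Sum = 0.08304875.
The ratio is 0.0414 / 0.01085625 (the normalizer cancels) = 3.813.

3.813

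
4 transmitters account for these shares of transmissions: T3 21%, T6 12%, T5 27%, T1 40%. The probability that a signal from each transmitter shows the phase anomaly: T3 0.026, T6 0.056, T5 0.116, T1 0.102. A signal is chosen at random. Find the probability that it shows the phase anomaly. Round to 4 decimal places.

0.0843

Prior × likelihood for each hypothesis:
  T3: 0.21 × 0.026 = 0.00546
  T6: 0.12 × 0.056 = 0.00672
  T5: 0.27 × 0.116 = 0.03132
  T1: 0.4 × 0.102 = 0.0408
P(anomaly) = 0.00546 + 0.00672 + 0.03132 + 0.0408 = 0.0843 → 0.0843.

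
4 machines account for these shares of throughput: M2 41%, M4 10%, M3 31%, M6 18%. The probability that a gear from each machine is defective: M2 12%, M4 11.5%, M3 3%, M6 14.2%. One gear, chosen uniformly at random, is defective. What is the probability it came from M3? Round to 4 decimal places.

0.0973

By Bayes' rule, posterior ∝ prior × likelihood:
  M2: 0.41 × 0.12 = 0.0492
  M4: 0.1 × 0.115 = 0.0115
  M3: 0.31 × 0.03 = 0.0093
  M6: 0.18 × 0.142 = 0.02556
Normalizing constant = 0.09556.
P(M3 | evidence) = 0.0093 / 0.09556 ≈ 0.0973.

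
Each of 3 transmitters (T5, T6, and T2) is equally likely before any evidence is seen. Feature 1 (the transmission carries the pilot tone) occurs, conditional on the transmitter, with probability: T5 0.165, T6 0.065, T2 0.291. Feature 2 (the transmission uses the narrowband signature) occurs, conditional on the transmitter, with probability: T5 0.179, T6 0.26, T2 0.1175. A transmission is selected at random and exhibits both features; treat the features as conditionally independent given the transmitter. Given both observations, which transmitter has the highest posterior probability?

With a uniform prior (1/3 each), posterior ∝ likelihood:
  T5: 0.165 × 0.179 = 0.029535
  T6: 0.065 × 0.26 = 0.0169
  T2: 0.291 × 0.1175 = 0.0341925
Normalizing constant = 0.0806275.
Largest term belongs to T2, so T2 is most probable.

T2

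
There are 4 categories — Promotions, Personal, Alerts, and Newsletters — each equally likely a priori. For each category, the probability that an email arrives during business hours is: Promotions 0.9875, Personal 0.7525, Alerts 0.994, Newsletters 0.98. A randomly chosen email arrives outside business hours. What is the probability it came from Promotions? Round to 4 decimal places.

0.0437

Taking complements, P(off-hours | each) = Promotions 0.0125, Personal 0.2475, Alerts 0.006, Newsletters 0.02.
With a uniform prior (1/4 each), posterior ∝ likelihood:
  Promotions: 0.0125
  Personal: 0.2475
  Alerts: 0.006
  Newsletters: 0.02
Sum = 0.286.
P(Promotions | evidence) = 0.0125 / 0.286 ≈ 0.0437.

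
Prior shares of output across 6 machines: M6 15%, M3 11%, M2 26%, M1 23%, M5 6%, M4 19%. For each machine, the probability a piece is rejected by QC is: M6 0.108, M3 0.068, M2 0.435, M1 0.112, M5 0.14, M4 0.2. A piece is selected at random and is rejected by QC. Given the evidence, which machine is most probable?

Compute prior × likelihood for every hypothesis:
  M6: 0.15 × 0.108 = 0.0162
  M3: 0.11 × 0.068 = 0.00748
  M2: 0.26 × 0.435 = 0.1131
  M1: 0.23 × 0.112 = 0.02576
  M5: 0.06 × 0.14 = 0.0084
  M4: 0.19 × 0.2 = 0.038
Sum = 0.20894.
Largest term belongs to M2, so M2 is most probable.

M2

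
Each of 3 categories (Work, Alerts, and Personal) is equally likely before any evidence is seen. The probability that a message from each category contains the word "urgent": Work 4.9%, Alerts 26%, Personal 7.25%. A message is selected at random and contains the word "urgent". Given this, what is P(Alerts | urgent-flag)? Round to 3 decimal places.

Since the prior is uniform, the posterior is proportional to the likelihood:
  Work: 0.049
  Alerts: 0.26
  Personal: 0.0725
Sum = 0.3815.
P(Alerts | evidence) = 0.26 / 0.3815 ≈ 0.682.

0.682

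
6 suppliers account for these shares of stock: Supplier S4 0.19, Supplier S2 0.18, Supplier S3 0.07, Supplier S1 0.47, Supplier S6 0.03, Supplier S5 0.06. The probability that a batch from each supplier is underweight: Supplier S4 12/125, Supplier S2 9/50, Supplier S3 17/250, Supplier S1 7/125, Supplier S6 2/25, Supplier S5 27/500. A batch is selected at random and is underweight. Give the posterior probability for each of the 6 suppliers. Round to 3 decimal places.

Compute prior × likelihood for every hypothesis:
  Supplier S4: 0.19 × 0.096 = 0.01824
  Supplier S2: 0.18 × 0.18 = 0.0324
  Supplier S3: 0.07 × 0.068 = 0.00476
  Supplier S1: 0.47 × 0.056 = 0.02632
  Supplier S6: 0.03 × 0.08 = 0.0024
  Supplier S5: 0.06 × 0.054 = 0.00324
Sum = 0.08736.
P(Supplier S4 | underweight) = 0.01824/0.08736 ≈ 0.209
P(Supplier S2 | underweight) = 0.0324/0.08736 ≈ 0.371
P(Supplier S3 | underweight) = 0.00476/0.08736 ≈ 0.054
P(Supplier S1 | underweight) = 0.02632/0.08736 ≈ 0.301
P(Supplier S6 | underweight) = 0.0024/0.08736 ≈ 0.027
P(Supplier S5 | underweight) = 0.00324/0.08736 ≈ 0.037
(Check: 0.209+0.371+0.054+0.301+0.027+0.037 = 0.999.)

Supplier S4 0.209, Supplier S2 0.371, Supplier S3 0.054, Supplier S1 0.301, Supplier S6 0.027, Supplier S5 0.037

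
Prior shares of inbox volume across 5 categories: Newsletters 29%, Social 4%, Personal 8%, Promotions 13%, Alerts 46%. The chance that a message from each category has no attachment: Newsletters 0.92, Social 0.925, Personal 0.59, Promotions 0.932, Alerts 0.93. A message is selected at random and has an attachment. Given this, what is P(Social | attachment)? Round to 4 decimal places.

Taking complements, P(attachment | each) = Newsletters 0.08, Social 0.075, Personal 0.41, Promotions 0.068, Alerts 0.07.
Compute prior × likelihood for every hypothesis:
  Newsletters: 0.29 × 0.08 = 0.0232
  Social: 0.04 × 0.075 = 0.003
  Personal: 0.08 × 0.41 = 0.0328
  Promotions: 0.13 × 0.068 = 0.00884
  Alerts: 0.46 × 0.07 = 0.0322
Total = 0.10004.
P(Social | evidence) = 0.003 / 0.10004 ≈ 0.0300.

0.0300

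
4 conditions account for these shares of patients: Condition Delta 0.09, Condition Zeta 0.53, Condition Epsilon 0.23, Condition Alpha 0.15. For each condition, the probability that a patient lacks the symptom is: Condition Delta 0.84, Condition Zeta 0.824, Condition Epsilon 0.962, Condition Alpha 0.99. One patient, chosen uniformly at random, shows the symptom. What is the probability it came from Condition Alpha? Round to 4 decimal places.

0.0127

Taking complements, P(symptomatic | each) = Condition Delta 0.16, Condition Zeta 0.176, Condition Epsilon 0.038, Condition Alpha 0.01.
Prior × likelihood for each hypothesis:
  Condition Delta: 0.09 × 0.16 = 0.0144
  Condition Zeta: 0.53 × 0.176 = 0.09328
  Condition Epsilon: 0.23 × 0.038 = 0.00874
  Condition Alpha: 0.15 × 0.01 = 0.0015
Total = 0.11792.
P(Condition Alpha | evidence) = 0.0015 / 0.11792 ≈ 0.0127.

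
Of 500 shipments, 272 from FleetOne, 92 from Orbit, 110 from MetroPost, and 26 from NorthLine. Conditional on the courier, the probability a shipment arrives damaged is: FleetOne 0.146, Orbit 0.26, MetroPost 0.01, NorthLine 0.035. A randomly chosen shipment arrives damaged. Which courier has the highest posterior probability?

Prior × likelihood for each hypothesis:
  FleetOne: 0.544 × 0.146 = 0.079424
  Orbit: 0.184 × 0.26 = 0.04784
  MetroPost: 0.22 × 0.01 = 0.0022
  NorthLine: 0.052 × 0.035 = 0.00182
Total = 0.131284.
Largest term belongs to FleetOne, so FleetOne is most probable.

FleetOne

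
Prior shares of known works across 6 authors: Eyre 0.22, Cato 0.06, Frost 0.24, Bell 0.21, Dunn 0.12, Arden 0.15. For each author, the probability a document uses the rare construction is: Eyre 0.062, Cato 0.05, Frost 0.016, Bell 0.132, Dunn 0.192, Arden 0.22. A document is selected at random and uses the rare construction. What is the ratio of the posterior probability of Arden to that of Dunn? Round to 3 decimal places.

Unnormalized posteriors (prior × likelihood):
  Eyre: 0.22 × 0.062 = 0.01364
  Cato: 0.06 × 0.05 = 0.003
  Frost: 0.24 × 0.016 = 0.00384
  Bell: 0.21 × 0.132 = 0.02772
  Dunn: 0.12 × 0.192 = 0.02304
  Arden: 0.15 × 0.22 = 0.033
Normalizing constant = 0.10424.
The ratio is 0.033 / 0.02304 (the normalizer cancels) = 1.432.

1.432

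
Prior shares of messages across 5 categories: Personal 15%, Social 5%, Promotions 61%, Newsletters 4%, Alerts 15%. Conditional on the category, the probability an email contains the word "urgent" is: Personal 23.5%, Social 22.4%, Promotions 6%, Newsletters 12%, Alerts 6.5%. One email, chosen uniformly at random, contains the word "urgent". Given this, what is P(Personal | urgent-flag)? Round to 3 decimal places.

Prior × likelihood for each hypothesis:
  Personal: 0.15 × 0.235 = 0.03525
  Social: 0.05 × 0.224 = 0.0112
  Promotions: 0.61 × 0.06 = 0.0366
  Newsletters: 0.04 × 0.12 = 0.0048
  Alerts: 0.15 × 0.065 = 0.00975
Sum = 0.0976.
P(Personal | evidence) = 0.03525 / 0.0976 ≈ 0.361.

0.361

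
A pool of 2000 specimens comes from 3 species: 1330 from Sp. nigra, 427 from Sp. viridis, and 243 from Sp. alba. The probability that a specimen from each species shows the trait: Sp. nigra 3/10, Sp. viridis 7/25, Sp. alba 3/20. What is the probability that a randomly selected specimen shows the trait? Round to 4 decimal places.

0.2775

Compute prior × likelihood for every hypothesis:
  Sp. nigra: 0.665 × 0.3 = 0.1995
  Sp. viridis: 0.2135 × 0.28 = 0.05978
  Sp. alba: 0.1215 × 0.15 = 0.018225
P(trait) = 0.1995 + 0.05978 + 0.018225 = 0.277505 → 0.2775.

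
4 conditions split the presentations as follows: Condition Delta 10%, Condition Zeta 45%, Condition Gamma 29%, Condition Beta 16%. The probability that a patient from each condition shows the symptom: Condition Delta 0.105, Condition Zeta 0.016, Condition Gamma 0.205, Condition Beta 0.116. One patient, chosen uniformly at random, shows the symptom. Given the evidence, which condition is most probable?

Condition Gamma

Prior × likelihood for each hypothesis:
  Condition Delta: 0.1 × 0.105 = 0.0105
  Condition Zeta: 0.45 × 0.016 = 0.0072
  Condition Gamma: 0.29 × 0.205 = 0.05945
  Condition Beta: 0.16 × 0.116 = 0.01856
Total = 0.09571.
Largest term belongs to Condition Gamma, so Condition Gamma is most probable.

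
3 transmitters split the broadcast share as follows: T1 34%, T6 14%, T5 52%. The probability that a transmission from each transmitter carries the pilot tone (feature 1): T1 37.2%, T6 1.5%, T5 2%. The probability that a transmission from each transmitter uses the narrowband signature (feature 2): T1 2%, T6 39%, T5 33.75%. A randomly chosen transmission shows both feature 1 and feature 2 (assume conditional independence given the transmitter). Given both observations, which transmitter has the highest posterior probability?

T5

Compute prior × likelihood for every hypothesis:
  T1: 0.34 × 0.372 × 0.02 = 0.0025296
  T6: 0.14 × 0.015 × 0.39 = 0.000819
  T5: 0.52 × 0.02 × 0.3375 = 0.00351
Total = 0.0068586.
Largest term belongs to T5, so T5 is most probable.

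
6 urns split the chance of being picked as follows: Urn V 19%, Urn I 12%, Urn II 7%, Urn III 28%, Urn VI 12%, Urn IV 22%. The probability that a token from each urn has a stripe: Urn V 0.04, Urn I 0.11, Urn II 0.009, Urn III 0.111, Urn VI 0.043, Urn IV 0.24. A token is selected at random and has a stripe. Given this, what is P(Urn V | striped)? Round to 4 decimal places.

Unnormalized posteriors (prior × likelihood):
  Urn V: 0.19 × 0.04 = 0.0076
  Urn I: 0.12 × 0.11 = 0.0132
  Urn II: 0.07 × 0.009 = 0.00063
  Urn III: 0.28 × 0.111 = 0.03108
  Urn VI: 0.12 × 0.043 = 0.00516
  Urn IV: 0.22 × 0.24 = 0.0528
Sum = 0.11047.
P(Urn V | evidence) = 0.0076 / 0.11047 ≈ 0.0688.

0.0688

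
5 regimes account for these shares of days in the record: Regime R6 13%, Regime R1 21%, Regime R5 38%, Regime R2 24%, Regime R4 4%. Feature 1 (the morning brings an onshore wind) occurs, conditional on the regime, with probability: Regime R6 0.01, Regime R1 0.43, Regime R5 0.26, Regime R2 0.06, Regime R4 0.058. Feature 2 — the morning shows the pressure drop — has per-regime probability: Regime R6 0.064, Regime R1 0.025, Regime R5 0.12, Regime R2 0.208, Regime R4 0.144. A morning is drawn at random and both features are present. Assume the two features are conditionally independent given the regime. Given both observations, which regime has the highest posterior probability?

Regime R5

Prior × likelihood for each hypothesis:
  Regime R6: 0.13 × 0.01 × 0.064 = 0.0000832
  Regime R1: 0.21 × 0.43 × 0.025 = 0.0022575
  Regime R5: 0.38 × 0.26 × 0.12 = 0.011856
  Regime R2: 0.24 × 0.06 × 0.208 = 0.0029952
  Regime R4: 0.04 × 0.058 × 0.144 = 0.00033408
Sum = 0.01752598.
Largest term belongs to Regime R5, so Regime R5 is most probable.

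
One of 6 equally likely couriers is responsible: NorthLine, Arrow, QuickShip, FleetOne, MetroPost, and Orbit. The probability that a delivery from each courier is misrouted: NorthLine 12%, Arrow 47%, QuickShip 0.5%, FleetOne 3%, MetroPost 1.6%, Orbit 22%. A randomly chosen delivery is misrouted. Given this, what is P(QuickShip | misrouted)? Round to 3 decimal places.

0.006

With a uniform prior (1/6 each), posterior ∝ likelihood:
  NorthLine: 0.12
  Arrow: 0.47
  QuickShip: 0.005
  FleetOne: 0.03
  MetroPost: 0.016
  Orbit: 0.22
Normalizing constant = 0.861.
P(QuickShip | evidence) = 0.005 / 0.861 ≈ 0.006.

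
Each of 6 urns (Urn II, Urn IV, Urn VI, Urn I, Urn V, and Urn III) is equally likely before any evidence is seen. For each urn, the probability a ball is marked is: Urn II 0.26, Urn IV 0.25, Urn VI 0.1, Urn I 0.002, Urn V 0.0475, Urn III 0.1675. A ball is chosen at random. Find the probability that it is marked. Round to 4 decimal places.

With a uniform prior (1/6 each), posterior ∝ likelihood:
  Urn II: 0.26
  Urn IV: 0.25
  Urn VI: 0.1
  Urn I: 0.002
  Urn V: 0.0475
  Urn III: 0.1675
P(marked) = (1/6) × (0.26 + 0.25 + 0.1 + 0.002 + 0.0475 + 0.1675) = 0.827/6 ≈ 0.1378.

0.1378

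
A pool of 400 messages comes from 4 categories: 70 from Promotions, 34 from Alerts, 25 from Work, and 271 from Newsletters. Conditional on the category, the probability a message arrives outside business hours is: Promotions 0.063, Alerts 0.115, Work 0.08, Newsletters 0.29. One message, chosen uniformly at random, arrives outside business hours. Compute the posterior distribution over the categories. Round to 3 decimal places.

Promotions 0.050, Alerts 0.044, Work 0.022, Newsletters 0.884

Unnormalized posteriors (prior × likelihood):
  Promotions: 0.175 × 0.063 = 0.011025
  Alerts: 0.085 × 0.115 = 0.009775
  Work: 0.0625 × 0.08 = 0.005
  Newsletters: 0.6775 × 0.29 = 0.196475
Sum = 0.222275.
P(Promotions | off-hours) = 0.011025/0.222275 ≈ 0.050
P(Alerts | off-hours) = 0.009775/0.222275 ≈ 0.044
P(Work | off-hours) = 0.005/0.222275 ≈ 0.022
P(Newsletters | off-hours) = 0.196475/0.222275 ≈ 0.884
(Check: 0.050+0.044+0.022+0.884 = 1.000.)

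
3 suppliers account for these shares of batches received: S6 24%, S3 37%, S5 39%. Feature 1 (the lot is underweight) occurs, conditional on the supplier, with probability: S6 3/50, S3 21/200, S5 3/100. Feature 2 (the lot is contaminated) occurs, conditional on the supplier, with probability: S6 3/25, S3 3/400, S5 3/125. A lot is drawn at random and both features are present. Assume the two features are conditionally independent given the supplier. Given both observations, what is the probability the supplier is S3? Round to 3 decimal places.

0.127

Unnormalized posteriors (prior × likelihood):
  S6: 0.24 × 0.06 × 0.12 = 0.001728
  S3: 0.37 × 0.105 × 0.0075 = 0.000291375
  S5: 0.39 × 0.03 × 0.024 = 0.0002808
Sum = 0.002300175.
P(S3 | evidence) = 0.000291375 / 0.002300175 ≈ 0.127.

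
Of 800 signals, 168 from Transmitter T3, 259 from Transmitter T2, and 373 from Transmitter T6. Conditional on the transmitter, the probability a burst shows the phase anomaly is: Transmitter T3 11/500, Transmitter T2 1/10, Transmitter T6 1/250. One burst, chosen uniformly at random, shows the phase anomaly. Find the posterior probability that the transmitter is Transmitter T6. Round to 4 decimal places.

0.0480

Prior × likelihood for each hypothesis:
  Transmitter T3: 0.21 × 0.022 = 0.00462
  Transmitter T2: 0.32375 × 0.1 = 0.032375
  Transmitter T6: 0.46625 × 0.004 = 0.001865
Total = 0.03886.
P(Transmitter T6 | evidence) = 0.001865 / 0.03886 ≈ 0.0480.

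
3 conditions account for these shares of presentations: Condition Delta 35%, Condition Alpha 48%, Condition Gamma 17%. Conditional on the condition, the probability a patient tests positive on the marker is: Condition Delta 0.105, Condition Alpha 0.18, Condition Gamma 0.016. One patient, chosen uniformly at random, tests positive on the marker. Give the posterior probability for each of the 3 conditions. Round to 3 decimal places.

Condition Delta 0.292, Condition Alpha 0.686, Condition Gamma 0.022

By Bayes' rule, posterior ∝ prior × likelihood:
  Condition Delta: 0.35 × 0.105 = 0.03675
  Condition Alpha: 0.48 × 0.18 = 0.0864
  Condition Gamma: 0.17 × 0.016 = 0.00272
Sum = 0.12587.
P(Condition Delta | marker-positive) = 0.03675/0.12587 ≈ 0.292
P(Condition Alpha | marker-positive) = 0.0864/0.12587 ≈ 0.686
P(Condition Gamma | marker-positive) = 0.00272/0.12587 ≈ 0.022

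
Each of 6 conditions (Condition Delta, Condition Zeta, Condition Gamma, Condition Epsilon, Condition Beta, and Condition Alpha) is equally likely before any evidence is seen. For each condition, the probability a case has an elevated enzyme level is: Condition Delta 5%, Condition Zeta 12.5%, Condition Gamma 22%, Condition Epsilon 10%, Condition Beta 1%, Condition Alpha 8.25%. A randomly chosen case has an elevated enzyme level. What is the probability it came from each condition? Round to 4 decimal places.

Since the prior is uniform, the posterior is proportional to the likelihood:
  Condition Delta: 0.05
  Condition Zeta: 0.125
  Condition Gamma: 0.22
  Condition Epsilon: 0.1
  Condition Beta: 0.01
  Condition Alpha: 0.0825
Normalizing constant = 0.5875.
P(Condition Delta | elevated) = 0.05/0.5875 ≈ 0.0851
P(Condition Zeta | elevated) = 0.125/0.5875 ≈ 0.2128
P(Condition Gamma | elevated) = 0.22/0.5875 ≈ 0.3745
P(Condition Epsilon | elevated) = 0.1/0.5875 ≈ 0.1702
P(Condition Beta | elevated) = 0.01/0.5875 ≈ 0.0170
P(Condition Alpha | elevated) = 0.0825/0.5875 ≈ 0.1404

Condition Delta 0.0851, Condition Zeta 0.2128, Condition Gamma 0.3745, Condition Epsilon 0.1702, Condition Beta 0.0170, Condition Alpha 0.1404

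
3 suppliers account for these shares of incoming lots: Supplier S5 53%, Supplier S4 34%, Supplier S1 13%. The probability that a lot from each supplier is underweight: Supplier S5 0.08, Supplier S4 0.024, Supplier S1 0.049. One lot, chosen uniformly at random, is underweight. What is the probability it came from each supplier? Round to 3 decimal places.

Supplier S5 0.745, Supplier S4 0.143, Supplier S1 0.112

Prior × likelihood for each hypothesis:
  Supplier S5: 0.53 × 0.08 = 0.0424
  Supplier S4: 0.34 × 0.024 = 0.00816
  Supplier S1: 0.13 × 0.049 = 0.00637
Normalizing constant = 0.05693.
P(Supplier S5 | underweight) = 0.0424/0.05693 ≈ 0.745
P(Supplier S4 | underweight) = 0.00816/0.05693 ≈ 0.143
P(Supplier S1 | underweight) = 0.00637/0.05693 ≈ 0.112
(Check: 0.745+0.143+0.112 = 1.000.)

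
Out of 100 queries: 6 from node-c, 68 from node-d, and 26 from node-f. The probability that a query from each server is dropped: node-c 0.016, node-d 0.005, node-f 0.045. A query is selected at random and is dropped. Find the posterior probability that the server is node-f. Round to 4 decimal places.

0.7285

Unnormalized posteriors (prior × likelihood):
  node-c: 0.06 × 0.016 = 0.00096
  node-d: 0.68 × 0.005 = 0.0034
  node-f: 0.26 × 0.045 = 0.0117
Total = 0.01606.
P(node-f | evidence) = 0.0117 / 0.01606 ≈ 0.7285.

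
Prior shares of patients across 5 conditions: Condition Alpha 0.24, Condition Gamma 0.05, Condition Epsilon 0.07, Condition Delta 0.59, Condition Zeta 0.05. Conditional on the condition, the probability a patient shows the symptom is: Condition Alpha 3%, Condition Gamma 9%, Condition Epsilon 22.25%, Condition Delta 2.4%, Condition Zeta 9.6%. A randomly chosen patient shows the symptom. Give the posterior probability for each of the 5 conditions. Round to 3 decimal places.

By Bayes' rule, posterior ∝ prior × likelihood:
  Condition Alpha: 0.24 × 0.03 = 0.0072
  Condition Gamma: 0.05 × 0.09 = 0.0045
  Condition Epsilon: 0.07 × 0.2225 = 0.015575
  Condition Delta: 0.59 × 0.024 = 0.01416
  Condition Zeta: 0.05 × 0.096 = 0.0048
Normalizing constant = 0.046235.
P(Condition Alpha | symptomatic) = 0.0072/0.046235 ≈ 0.156
P(Condition Gamma | symptomatic) = 0.0045/0.046235 ≈ 0.097
P(Condition Epsilon | symptomatic) = 0.015575/0.046235 ≈ 0.337
P(Condition Delta | symptomatic) = 0.01416/0.046235 ≈ 0.306
P(Condition Zeta | symptomatic) = 0.0048/0.046235 ≈ 0.104
(Check: 0.156+0.097+0.337+0.306+0.104 = 1.000.)

Condition Alpha 0.156, Condition Gamma 0.097, Condition Epsilon 0.337, Condition Delta 0.306, Condition Zeta 0.104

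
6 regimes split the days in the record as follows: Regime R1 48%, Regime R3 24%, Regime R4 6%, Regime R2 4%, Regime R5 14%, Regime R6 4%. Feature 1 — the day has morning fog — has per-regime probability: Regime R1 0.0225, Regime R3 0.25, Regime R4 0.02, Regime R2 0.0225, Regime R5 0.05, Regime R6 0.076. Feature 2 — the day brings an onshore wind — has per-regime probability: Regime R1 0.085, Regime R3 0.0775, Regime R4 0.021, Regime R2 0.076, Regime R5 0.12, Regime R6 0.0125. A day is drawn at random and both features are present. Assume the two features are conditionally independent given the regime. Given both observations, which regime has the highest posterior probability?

Compute prior × likelihood for every hypothesis:
  Regime R1: 0.48 × 0.0225 × 0.085 = 0.000918
  Regime R3: 0.24 × 0.25 × 0.0775 = 0.00465
  Regime R4: 0.06 × 0.02 × 0.021 = 0.0000252
  Regime R2: 0.04 × 0.0225 × 0.076 = 0.0000684
  Regime R5: 0.14 × 0.05 × 0.12 = 0.00084
  Regime R6: 0.04 × 0.076 × 0.0125 = 0.000038
Total = 0.0065396.
Largest term belongs to Regime R3, so Regime R3 is most probable.

Regime R3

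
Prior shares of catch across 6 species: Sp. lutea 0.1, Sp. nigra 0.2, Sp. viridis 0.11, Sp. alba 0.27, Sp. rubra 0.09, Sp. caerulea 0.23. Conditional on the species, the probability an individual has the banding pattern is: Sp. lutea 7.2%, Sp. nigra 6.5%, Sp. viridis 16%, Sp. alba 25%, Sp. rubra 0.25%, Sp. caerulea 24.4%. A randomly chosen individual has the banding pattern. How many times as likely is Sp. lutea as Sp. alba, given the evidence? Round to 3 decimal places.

0.107

Prior × likelihood for each hypothesis:
  Sp. lutea: 0.1 × 0.072 = 0.0072
  Sp. nigra: 0.2 × 0.065 = 0.013
  Sp. viridis: 0.11 × 0.16 = 0.0176
  Sp. alba: 0.27 × 0.25 = 0.0675
  Sp. rubra: 0.09 × 0.0025 = 0.000225
  Sp. caerulea: 0.23 × 0.244 = 0.05612
Sum = 0.161645.
The ratio is 0.0072 / 0.0675 (the normalizer cancels) = 0.107.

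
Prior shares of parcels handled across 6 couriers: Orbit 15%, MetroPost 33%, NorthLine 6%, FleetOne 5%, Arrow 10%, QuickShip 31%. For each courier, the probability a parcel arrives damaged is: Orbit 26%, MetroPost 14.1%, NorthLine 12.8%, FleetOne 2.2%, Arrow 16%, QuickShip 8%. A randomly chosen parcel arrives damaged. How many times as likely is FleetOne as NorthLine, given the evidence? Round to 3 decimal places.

Unnormalized posteriors (prior × likelihood):
  Orbit: 0.15 × 0.26 = 0.039
  MetroPost: 0.33 × 0.141 = 0.04653
  NorthLine: 0.06 × 0.128 = 0.00768
  FleetOne: 0.05 × 0.022 = 0.0011
  Arrow: 0.1 × 0.16 = 0.016
  QuickShip: 0.31 × 0.08 = 0.0248
Sum = 0.13511.
The ratio is 0.0011 / 0.00768 (the normalizer cancels) = 0.143.

0.143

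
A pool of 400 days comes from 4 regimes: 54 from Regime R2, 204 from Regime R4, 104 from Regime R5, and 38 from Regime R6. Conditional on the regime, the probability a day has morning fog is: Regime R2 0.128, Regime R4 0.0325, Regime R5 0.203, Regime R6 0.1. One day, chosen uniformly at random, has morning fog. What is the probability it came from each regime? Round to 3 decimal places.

Compute prior × likelihood for every hypothesis:
  Regime R2: 0.135 × 0.128 = 0.01728
  Regime R4: 0.51 × 0.0325 = 0.016575
  Regime R5: 0.26 × 0.203 = 0.05278
  Regime R6: 0.095 × 0.1 = 0.0095
Total = 0.096135.
P(Regime R2 | fog) = 0.01728/0.096135 ≈ 0.180
P(Regime R4 | fog) = 0.016575/0.096135 ≈ 0.172
P(Regime R5 | fog) = 0.05278/0.096135 ≈ 0.549
P(Regime R6 | fog) = 0.0095/0.096135 ≈ 0.099
(Check: 0.180+0.172+0.549+0.099 = 1.000.)

Regime R2 0.180, Regime R4 0.172, Regime R5 0.549, Regime R6 0.099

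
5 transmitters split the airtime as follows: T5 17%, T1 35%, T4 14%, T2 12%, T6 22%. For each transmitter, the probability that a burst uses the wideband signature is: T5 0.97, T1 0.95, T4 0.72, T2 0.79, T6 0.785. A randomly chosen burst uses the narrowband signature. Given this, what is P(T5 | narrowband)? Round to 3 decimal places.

0.038

Taking complements, P(narrowband | each) = T5 0.03, T1 0.05, T4 0.28, T2 0.21, T6 0.215.
Compute prior × likelihood for every hypothesis:
  T5: 0.17 × 0.03 = 0.0051
  T1: 0.35 × 0.05 = 0.0175
  T4: 0.14 × 0.28 = 0.0392
  T2: 0.12 × 0.21 = 0.0252
  T6: 0.22 × 0.215 = 0.0473
Total = 0.1343.
P(T5 | evidence) = 0.0051 / 0.1343 ≈ 0.038.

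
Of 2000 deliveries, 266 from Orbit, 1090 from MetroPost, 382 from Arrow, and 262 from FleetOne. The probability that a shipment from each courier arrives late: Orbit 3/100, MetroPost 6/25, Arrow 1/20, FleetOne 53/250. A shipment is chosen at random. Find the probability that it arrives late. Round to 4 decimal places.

0.1721

Compute prior × likelihood for every hypothesis:
  Orbit: 0.133 × 0.03 = 0.00399
  MetroPost: 0.545 × 0.24 = 0.1308
  Arrow: 0.191 × 0.05 = 0.00955
  FleetOne: 0.131 × 0.212 = 0.027772
P(late) = 0.00399 + 0.1308 + 0.00955 + 0.027772 = 0.172112 → 0.1721.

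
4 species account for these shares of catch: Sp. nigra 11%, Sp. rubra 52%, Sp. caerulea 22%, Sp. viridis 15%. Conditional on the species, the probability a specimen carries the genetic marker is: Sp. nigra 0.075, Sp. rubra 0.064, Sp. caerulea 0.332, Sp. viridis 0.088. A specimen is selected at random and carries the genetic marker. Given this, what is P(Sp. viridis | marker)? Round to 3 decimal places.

0.103

Unnormalized posteriors (prior × likelihood):
  Sp. nigra: 0.11 × 0.075 = 0.00825
  Sp. rubra: 0.52 × 0.064 = 0.03328
  Sp. caerulea: 0.22 × 0.332 = 0.07304
  Sp. viridis: 0.15 × 0.088 = 0.0132
Total = 0.12777.
P(Sp. viridis | evidence) = 0.0132 / 0.12777 ≈ 0.103.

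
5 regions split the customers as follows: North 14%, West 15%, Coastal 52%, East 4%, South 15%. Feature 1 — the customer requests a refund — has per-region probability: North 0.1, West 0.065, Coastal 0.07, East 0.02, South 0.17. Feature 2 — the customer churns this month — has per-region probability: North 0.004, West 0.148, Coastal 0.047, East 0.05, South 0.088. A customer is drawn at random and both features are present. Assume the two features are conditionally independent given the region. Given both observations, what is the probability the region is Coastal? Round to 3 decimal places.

0.311

Unnormalized posteriors (prior × likelihood):
  North: 0.14 × 0.1 × 0.004 = 0.000056
  West: 0.15 × 0.065 × 0.148 = 0.001443
  Coastal: 0.52 × 0.07 × 0.047 = 0.0017108
  East: 0.04 × 0.02 × 0.05 = 0.00004
  South: 0.15 × 0.17 × 0.088 = 0.002244
Sum = 0.0054938.
P(Coastal | evidence) = 0.0017108 / 0.0054938 ≈ 0.311.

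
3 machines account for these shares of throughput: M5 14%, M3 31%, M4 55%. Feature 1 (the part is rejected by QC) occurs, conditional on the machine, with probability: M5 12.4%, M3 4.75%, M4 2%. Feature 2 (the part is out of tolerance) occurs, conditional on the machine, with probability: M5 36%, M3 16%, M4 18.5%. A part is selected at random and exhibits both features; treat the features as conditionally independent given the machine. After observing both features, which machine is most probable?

M5

Compute prior × likelihood for every hypothesis:
  M5: 0.14 × 0.124 × 0.36 = 0.0062496
  M3: 0.31 × 0.0475 × 0.16 = 0.002356
  M4: 0.55 × 0.02 × 0.185 = 0.002035
Total = 0.0106406.
Largest term belongs to M5, so M5 is most probable.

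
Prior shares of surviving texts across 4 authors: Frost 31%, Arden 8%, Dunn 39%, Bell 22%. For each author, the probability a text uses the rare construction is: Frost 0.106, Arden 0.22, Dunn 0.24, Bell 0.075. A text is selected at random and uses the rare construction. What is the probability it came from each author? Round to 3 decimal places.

Frost 0.205, Arden 0.110, Dunn 0.583, Bell 0.103

By Bayes' rule, posterior ∝ prior × likelihood:
  Frost: 0.31 × 0.106 = 0.03286
  Arden: 0.08 × 0.22 = 0.0176
  Dunn: 0.39 × 0.24 = 0.0936
  Bell: 0.22 × 0.075 = 0.0165
Sum = 0.16056.
P(Frost | rare-form) = 0.03286/0.16056 ≈ 0.205
P(Arden | rare-form) = 0.0176/0.16056 ≈ 0.110
P(Dunn | rare-form) = 0.0936/0.16056 ≈ 0.583
P(Bell | rare-form) = 0.0165/0.16056 ≈ 0.103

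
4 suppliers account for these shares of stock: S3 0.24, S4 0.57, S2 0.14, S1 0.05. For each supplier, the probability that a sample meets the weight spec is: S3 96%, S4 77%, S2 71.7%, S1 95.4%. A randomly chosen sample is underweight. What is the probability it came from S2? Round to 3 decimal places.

0.217

Taking complements, P(underweight | each) = S3 0.04, S4 0.23, S2 0.283, S1 0.046.
By Bayes' rule, posterior ∝ prior × likelihood:
  S3: 0.24 × 0.04 = 0.0096
  S4: 0.57 × 0.23 = 0.1311
  S2: 0.14 × 0.283 = 0.03962
  S1: 0.05 × 0.046 = 0.0023
Total = 0.18262.
P(S2 | evidence) = 0.03962 / 0.18262 ≈ 0.217.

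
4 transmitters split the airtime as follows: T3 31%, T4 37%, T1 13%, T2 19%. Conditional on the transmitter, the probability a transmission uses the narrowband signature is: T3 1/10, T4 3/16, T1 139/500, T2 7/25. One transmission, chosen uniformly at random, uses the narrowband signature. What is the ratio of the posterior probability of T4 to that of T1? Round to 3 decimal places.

1.920

Compute prior × likelihood for every hypothesis:
  T3: 0.31 × 0.1 = 0.031
  T4: 0.37 × 0.1875 = 0.069375
  T1: 0.13 × 0.278 = 0.03614
  T2: 0.19 × 0.28 = 0.0532
Normalizing constant = 0.189715.
The ratio is 0.069375 / 0.03614 (the normalizer cancels) = 1.920.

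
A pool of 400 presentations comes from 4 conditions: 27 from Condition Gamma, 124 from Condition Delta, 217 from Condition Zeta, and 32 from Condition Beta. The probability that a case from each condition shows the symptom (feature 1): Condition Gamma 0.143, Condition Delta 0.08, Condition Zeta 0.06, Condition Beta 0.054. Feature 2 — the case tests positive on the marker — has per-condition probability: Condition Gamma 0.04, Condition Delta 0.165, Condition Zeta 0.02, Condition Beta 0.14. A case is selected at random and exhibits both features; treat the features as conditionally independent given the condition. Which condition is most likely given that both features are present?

Prior × likelihood for each hypothesis:
  Condition Gamma: 0.0675 × 0.143 × 0.04 = 0.0003861
  Condition Delta: 0.31 × 0.08 × 0.165 = 0.004092
  Condition Zeta: 0.5425 × 0.06 × 0.02 = 0.000651
  Condition Beta: 0.08 × 0.054 × 0.14 = 0.0006048
Sum = 0.0057339.
Largest term belongs to Condition Delta, so Condition Delta is most probable.

Condition Delta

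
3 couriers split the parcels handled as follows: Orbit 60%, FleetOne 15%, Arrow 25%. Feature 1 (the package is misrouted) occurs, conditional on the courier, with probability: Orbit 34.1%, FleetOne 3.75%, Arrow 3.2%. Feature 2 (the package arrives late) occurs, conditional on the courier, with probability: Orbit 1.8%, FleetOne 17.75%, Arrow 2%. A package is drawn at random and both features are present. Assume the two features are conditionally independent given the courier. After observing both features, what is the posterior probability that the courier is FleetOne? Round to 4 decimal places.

Unnormalized posteriors (prior × likelihood):
  Orbit: 0.6 × 0.341 × 0.018 = 0.0036828
  FleetOne: 0.15 × 0.0375 × 0.1775 = 0.0009984375
  Arrow: 0.25 × 0.032 × 0.02 = 0.00016
Total = 0.0048412375.
P(FleetOne | evidence) = 0.0009984375 / 0.0048412375 ≈ 0.2062.

0.2062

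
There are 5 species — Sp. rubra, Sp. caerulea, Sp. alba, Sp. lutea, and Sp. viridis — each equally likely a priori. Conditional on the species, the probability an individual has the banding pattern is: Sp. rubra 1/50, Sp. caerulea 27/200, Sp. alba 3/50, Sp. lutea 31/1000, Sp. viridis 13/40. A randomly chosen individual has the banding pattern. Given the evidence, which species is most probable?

Since the prior is uniform, the posterior is proportional to the likelihood:
  Sp. rubra: 0.02
  Sp. caerulea: 0.135
  Sp. alba: 0.06
  Sp. lutea: 0.031
  Sp. viridis: 0.325
Sum = 0.571.
Largest term belongs to Sp. viridis, so Sp. viridis is most probable.

Sp. viridis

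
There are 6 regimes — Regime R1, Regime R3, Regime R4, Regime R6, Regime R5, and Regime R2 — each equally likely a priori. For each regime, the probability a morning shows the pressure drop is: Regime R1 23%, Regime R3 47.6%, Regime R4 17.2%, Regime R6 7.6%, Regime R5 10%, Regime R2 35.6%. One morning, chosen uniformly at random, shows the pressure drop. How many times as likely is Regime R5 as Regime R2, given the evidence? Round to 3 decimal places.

With a uniform prior (1/6 each), posterior ∝ likelihood:
  Regime R1: 0.23
  Regime R3: 0.476
  Regime R4: 0.172
  Regime R6: 0.076
  Regime R5: 0.1
  Regime R2: 0.356
Total = 1.41.
The ratio is 0.1 / 0.356 (the normalizer cancels) = 0.281.

0.281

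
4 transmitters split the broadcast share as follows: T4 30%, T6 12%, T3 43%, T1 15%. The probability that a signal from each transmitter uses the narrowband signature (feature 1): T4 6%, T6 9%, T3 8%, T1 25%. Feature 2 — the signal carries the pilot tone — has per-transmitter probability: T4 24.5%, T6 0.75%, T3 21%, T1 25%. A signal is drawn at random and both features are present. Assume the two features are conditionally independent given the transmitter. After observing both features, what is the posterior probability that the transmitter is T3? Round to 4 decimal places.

Compute prior × likelihood for every hypothesis:
  T4: 0.3 × 0.06 × 0.245 = 0.00441
  T6: 0.12 × 0.09 × 0.0075 = 0.000081
  T3: 0.43 × 0.08 × 0.21 = 0.007224
  T1: 0.15 × 0.25 × 0.25 = 0.009375
Normalizing constant = 0.02109.
P(T3 | evidence) = 0.007224 / 0.02109 ≈ 0.3425.

0.3425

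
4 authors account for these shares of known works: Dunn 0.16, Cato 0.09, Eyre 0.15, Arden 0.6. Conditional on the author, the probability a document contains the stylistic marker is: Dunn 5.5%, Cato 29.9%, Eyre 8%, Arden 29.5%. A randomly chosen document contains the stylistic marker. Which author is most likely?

Arden

Prior × likelihood for each hypothesis:
  Dunn: 0.16 × 0.055 = 0.0088
  Cato: 0.09 × 0.299 = 0.02691
  Eyre: 0.15 × 0.08 = 0.012
  Arden: 0.6 × 0.295 = 0.177
Sum = 0.22471.
Largest term belongs to Arden, so Arden is most probable.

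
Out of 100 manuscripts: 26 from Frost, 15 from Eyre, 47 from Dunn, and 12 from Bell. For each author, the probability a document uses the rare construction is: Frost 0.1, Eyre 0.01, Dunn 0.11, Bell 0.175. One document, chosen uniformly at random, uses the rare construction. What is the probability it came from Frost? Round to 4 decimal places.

Prior × likelihood for each hypothesis:
  Frost: 0.26 × 0.1 = 0.026
  Eyre: 0.15 × 0.01 = 0.0015
  Dunn: 0.47 × 0.11 = 0.0517
  Bell: 0.12 × 0.175 = 0.021
Sum = 0.1002.
P(Frost | evidence) = 0.026 / 0.1002 ≈ 0.2595.

0.2595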